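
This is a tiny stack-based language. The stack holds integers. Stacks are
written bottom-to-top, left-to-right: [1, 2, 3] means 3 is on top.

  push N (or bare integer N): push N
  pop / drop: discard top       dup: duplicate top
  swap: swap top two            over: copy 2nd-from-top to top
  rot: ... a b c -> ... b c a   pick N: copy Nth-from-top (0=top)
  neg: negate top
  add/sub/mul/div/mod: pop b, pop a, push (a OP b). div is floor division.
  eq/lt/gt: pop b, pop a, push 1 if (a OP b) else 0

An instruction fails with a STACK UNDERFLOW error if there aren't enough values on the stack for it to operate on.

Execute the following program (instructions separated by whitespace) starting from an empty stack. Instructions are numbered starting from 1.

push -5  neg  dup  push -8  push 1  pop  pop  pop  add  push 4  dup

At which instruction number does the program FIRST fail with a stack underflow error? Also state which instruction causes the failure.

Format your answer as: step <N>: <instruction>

Step 1 ('push -5'): stack = [-5], depth = 1
Step 2 ('neg'): stack = [5], depth = 1
Step 3 ('dup'): stack = [5, 5], depth = 2
Step 4 ('push -8'): stack = [5, 5, -8], depth = 3
Step 5 ('push 1'): stack = [5, 5, -8, 1], depth = 4
Step 6 ('pop'): stack = [5, 5, -8], depth = 3
Step 7 ('pop'): stack = [5, 5], depth = 2
Step 8 ('pop'): stack = [5], depth = 1
Step 9 ('add'): needs 2 value(s) but depth is 1 — STACK UNDERFLOW

Answer: step 9: add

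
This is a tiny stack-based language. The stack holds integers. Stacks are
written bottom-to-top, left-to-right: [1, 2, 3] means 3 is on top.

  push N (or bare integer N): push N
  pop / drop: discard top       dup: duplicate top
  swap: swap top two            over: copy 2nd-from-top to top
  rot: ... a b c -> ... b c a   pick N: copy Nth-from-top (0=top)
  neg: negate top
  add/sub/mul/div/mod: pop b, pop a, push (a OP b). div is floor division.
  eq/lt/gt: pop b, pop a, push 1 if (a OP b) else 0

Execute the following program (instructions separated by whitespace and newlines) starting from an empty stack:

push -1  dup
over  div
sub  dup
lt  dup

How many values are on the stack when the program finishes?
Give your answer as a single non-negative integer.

Answer: 2

Derivation:
After 'push -1': stack = [-1] (depth 1)
After 'dup': stack = [-1, -1] (depth 2)
After 'over': stack = [-1, -1, -1] (depth 3)
After 'div': stack = [-1, 1] (depth 2)
After 'sub': stack = [-2] (depth 1)
After 'dup': stack = [-2, -2] (depth 2)
After 'lt': stack = [0] (depth 1)
After 'dup': stack = [0, 0] (depth 2)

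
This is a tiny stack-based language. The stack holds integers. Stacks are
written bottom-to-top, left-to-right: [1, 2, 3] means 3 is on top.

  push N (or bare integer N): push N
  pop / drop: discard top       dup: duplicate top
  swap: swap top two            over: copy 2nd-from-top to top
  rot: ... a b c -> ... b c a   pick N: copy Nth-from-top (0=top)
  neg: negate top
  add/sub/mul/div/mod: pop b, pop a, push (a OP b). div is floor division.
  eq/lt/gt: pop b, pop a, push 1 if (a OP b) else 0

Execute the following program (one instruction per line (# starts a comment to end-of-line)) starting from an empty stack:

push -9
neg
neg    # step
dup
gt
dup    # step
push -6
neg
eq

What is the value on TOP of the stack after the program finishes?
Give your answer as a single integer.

Answer: 0

Derivation:
After 'push -9': [-9]
After 'neg': [9]
After 'neg': [-9]
After 'dup': [-9, -9]
After 'gt': [0]
After 'dup': [0, 0]
After 'push -6': [0, 0, -6]
After 'neg': [0, 0, 6]
After 'eq': [0, 0]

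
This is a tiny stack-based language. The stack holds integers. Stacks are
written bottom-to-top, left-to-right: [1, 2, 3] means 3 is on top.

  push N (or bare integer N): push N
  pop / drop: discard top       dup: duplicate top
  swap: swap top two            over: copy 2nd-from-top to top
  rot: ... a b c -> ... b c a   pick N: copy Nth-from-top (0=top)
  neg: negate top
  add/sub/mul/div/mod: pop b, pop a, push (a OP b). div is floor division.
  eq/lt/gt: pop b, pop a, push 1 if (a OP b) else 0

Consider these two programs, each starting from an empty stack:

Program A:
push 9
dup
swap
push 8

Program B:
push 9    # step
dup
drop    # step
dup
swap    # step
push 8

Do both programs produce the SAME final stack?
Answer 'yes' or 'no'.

Program A trace:
  After 'push 9': [9]
  After 'dup': [9, 9]
  After 'swap': [9, 9]
  After 'push 8': [9, 9, 8]
Program A final stack: [9, 9, 8]

Program B trace:
  After 'push 9': [9]
  After 'dup': [9, 9]
  After 'drop': [9]
  After 'dup': [9, 9]
  After 'swap': [9, 9]
  After 'push 8': [9, 9, 8]
Program B final stack: [9, 9, 8]
Same: yes

Answer: yes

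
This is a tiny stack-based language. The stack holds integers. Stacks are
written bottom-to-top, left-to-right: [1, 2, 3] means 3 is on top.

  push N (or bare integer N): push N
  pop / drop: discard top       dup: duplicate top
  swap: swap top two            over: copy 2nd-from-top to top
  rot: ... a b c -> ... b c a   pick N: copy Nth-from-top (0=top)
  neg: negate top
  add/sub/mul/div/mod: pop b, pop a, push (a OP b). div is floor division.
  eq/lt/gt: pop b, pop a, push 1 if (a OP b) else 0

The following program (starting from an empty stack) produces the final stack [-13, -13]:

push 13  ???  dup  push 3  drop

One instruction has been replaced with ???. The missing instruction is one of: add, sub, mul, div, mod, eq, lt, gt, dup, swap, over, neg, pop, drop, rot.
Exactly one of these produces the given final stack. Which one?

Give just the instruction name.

Answer: neg

Derivation:
Stack before ???: [13]
Stack after ???:  [-13]
The instruction that transforms [13] -> [-13] is: neg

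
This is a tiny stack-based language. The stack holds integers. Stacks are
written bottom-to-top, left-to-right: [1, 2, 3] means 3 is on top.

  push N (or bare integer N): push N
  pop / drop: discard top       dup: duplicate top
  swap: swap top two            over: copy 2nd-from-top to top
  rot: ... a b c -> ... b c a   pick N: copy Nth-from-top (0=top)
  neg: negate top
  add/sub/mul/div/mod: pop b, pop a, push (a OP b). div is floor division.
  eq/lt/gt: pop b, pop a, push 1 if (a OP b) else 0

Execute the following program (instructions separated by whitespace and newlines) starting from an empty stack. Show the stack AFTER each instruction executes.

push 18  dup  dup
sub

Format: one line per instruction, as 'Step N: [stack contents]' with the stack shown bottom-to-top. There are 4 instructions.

Step 1: [18]
Step 2: [18, 18]
Step 3: [18, 18, 18]
Step 4: [18, 0]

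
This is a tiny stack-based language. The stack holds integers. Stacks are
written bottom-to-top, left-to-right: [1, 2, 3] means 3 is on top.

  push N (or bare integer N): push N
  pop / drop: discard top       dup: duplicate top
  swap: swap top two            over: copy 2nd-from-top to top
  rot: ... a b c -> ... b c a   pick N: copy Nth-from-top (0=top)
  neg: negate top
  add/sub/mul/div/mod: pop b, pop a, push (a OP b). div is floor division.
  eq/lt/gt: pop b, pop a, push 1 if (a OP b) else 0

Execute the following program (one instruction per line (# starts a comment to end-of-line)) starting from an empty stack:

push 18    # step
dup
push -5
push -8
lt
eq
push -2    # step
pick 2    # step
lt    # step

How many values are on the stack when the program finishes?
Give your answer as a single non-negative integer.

Answer: 3

Derivation:
After 'push 18': stack = [18] (depth 1)
After 'dup': stack = [18, 18] (depth 2)
After 'push -5': stack = [18, 18, -5] (depth 3)
After 'push -8': stack = [18, 18, -5, -8] (depth 4)
After 'lt': stack = [18, 18, 0] (depth 3)
After 'eq': stack = [18, 0] (depth 2)
After 'push -2': stack = [18, 0, -2] (depth 3)
After 'pick 2': stack = [18, 0, -2, 18] (depth 4)
After 'lt': stack = [18, 0, 1] (depth 3)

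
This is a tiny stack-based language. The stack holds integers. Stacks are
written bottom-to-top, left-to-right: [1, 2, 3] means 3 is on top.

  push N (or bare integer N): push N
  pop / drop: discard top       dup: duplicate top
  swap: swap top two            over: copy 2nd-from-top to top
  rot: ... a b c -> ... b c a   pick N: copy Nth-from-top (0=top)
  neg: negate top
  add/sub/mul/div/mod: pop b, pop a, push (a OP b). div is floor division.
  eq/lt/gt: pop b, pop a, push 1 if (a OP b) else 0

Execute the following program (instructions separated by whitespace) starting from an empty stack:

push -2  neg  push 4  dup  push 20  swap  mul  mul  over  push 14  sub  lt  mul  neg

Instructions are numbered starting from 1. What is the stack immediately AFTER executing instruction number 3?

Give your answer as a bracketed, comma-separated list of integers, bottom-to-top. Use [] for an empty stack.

Answer: [2, 4]

Derivation:
Step 1 ('push -2'): [-2]
Step 2 ('neg'): [2]
Step 3 ('push 4'): [2, 4]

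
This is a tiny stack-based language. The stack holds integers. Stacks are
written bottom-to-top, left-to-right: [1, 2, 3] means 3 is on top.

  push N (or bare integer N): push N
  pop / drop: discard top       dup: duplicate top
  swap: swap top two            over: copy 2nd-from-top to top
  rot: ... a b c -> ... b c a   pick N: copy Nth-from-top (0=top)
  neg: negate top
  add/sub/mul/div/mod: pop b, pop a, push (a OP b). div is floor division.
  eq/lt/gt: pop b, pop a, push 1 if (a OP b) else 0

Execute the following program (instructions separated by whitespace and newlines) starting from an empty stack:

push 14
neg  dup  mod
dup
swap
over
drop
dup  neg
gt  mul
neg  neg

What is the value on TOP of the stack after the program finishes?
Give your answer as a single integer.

Answer: 0

Derivation:
After 'push 14': [14]
After 'neg': [-14]
After 'dup': [-14, -14]
After 'mod': [0]
After 'dup': [0, 0]
After 'swap': [0, 0]
After 'over': [0, 0, 0]
After 'drop': [0, 0]
After 'dup': [0, 0, 0]
After 'neg': [0, 0, 0]
After 'gt': [0, 0]
After 'mul': [0]
After 'neg': [0]
After 'neg': [0]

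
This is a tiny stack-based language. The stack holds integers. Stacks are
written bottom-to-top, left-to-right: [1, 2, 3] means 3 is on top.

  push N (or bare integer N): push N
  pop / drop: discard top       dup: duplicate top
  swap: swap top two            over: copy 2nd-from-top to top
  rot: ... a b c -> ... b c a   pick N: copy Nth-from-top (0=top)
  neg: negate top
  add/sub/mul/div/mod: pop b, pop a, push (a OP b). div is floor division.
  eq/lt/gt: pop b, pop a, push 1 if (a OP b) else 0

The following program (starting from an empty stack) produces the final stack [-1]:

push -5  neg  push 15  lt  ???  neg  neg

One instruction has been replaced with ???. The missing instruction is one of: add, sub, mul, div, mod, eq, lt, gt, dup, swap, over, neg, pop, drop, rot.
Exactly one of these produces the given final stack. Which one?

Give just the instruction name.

Stack before ???: [1]
Stack after ???:  [-1]
The instruction that transforms [1] -> [-1] is: neg

Answer: neg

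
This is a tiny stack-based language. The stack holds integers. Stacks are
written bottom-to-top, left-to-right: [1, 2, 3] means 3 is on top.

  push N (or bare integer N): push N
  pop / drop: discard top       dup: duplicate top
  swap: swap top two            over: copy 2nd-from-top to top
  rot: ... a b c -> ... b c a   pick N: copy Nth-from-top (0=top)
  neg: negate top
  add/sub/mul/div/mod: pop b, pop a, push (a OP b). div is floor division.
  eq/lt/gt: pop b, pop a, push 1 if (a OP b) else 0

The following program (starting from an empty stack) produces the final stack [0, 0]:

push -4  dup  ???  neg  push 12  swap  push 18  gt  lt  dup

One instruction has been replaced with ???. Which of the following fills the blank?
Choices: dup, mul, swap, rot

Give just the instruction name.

Answer: mul

Derivation:
Stack before ???: [-4, -4]
Stack after ???:  [16]
Checking each choice:
  dup: produces [-4, -4, 0, 0]
  mul: MATCH
  swap: produces [-4, 0, 0]
  rot: stack underflow (need 3, have 2)


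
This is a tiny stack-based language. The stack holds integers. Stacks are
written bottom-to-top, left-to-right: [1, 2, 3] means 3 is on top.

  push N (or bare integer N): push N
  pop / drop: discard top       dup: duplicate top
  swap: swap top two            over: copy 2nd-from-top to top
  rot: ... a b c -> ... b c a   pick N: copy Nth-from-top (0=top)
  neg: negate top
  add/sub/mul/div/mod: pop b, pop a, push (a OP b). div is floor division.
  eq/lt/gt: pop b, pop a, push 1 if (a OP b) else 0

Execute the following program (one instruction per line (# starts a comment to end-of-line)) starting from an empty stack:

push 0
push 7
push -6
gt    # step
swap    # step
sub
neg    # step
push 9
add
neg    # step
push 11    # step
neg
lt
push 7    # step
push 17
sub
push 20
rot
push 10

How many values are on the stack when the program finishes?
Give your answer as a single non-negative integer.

Answer: 4

Derivation:
After 'push 0': stack = [0] (depth 1)
After 'push 7': stack = [0, 7] (depth 2)
After 'push -6': stack = [0, 7, -6] (depth 3)
After 'gt': stack = [0, 1] (depth 2)
After 'swap': stack = [1, 0] (depth 2)
After 'sub': stack = [1] (depth 1)
After 'neg': stack = [-1] (depth 1)
After 'push 9': stack = [-1, 9] (depth 2)
After 'add': stack = [8] (depth 1)
After 'neg': stack = [-8] (depth 1)
After 'push 11': stack = [-8, 11] (depth 2)
After 'neg': stack = [-8, -11] (depth 2)
After 'lt': stack = [0] (depth 1)
After 'push 7': stack = [0, 7] (depth 2)
After 'push 17': stack = [0, 7, 17] (depth 3)
After 'sub': stack = [0, -10] (depth 2)
After 'push 20': stack = [0, -10, 20] (depth 3)
After 'rot': stack = [-10, 20, 0] (depth 3)
After 'push 10': stack = [-10, 20, 0, 10] (depth 4)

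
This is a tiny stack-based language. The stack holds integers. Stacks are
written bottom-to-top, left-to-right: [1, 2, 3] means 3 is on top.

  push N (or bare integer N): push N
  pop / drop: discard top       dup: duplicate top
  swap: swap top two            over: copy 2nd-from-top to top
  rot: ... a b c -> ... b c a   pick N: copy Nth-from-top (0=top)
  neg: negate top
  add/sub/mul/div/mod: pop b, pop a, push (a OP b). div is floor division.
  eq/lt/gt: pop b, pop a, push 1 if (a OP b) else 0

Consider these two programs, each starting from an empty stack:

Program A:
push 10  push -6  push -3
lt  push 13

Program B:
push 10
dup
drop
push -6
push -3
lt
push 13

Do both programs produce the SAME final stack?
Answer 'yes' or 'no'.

Program A trace:
  After 'push 10': [10]
  After 'push -6': [10, -6]
  After 'push -3': [10, -6, -3]
  After 'lt': [10, 1]
  After 'push 13': [10, 1, 13]
Program A final stack: [10, 1, 13]

Program B trace:
  After 'push 10': [10]
  After 'dup': [10, 10]
  After 'drop': [10]
  After 'push -6': [10, -6]
  After 'push -3': [10, -6, -3]
  After 'lt': [10, 1]
  After 'push 13': [10, 1, 13]
Program B final stack: [10, 1, 13]
Same: yes

Answer: yes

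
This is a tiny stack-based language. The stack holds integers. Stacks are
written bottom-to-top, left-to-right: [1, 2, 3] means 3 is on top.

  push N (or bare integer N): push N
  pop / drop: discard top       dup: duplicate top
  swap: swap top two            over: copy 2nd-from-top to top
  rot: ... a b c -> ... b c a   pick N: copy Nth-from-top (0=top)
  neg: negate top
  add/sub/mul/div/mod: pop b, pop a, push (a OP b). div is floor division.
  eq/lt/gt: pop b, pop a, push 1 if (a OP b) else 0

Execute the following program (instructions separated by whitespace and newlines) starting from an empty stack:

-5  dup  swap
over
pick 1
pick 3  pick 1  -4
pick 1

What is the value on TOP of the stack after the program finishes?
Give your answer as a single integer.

After 'push -5': [-5]
After 'dup': [-5, -5]
After 'swap': [-5, -5]
After 'over': [-5, -5, -5]
After 'pick 1': [-5, -5, -5, -5]
After 'pick 3': [-5, -5, -5, -5, -5]
After 'pick 1': [-5, -5, -5, -5, -5, -5]
After 'push -4': [-5, -5, -5, -5, -5, -5, -4]
After 'pick 1': [-5, -5, -5, -5, -5, -5, -4, -5]

Answer: -5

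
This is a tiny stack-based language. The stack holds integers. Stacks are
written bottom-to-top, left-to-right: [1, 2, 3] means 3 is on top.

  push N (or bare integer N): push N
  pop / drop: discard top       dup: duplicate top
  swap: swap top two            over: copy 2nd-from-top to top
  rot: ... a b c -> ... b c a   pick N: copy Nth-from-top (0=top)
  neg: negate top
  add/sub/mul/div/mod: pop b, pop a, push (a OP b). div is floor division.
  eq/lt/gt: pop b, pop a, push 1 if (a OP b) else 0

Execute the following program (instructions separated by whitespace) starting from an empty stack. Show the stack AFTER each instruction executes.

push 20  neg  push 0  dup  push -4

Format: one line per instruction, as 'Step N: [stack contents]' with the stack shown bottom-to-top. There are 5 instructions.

Step 1: [20]
Step 2: [-20]
Step 3: [-20, 0]
Step 4: [-20, 0, 0]
Step 5: [-20, 0, 0, -4]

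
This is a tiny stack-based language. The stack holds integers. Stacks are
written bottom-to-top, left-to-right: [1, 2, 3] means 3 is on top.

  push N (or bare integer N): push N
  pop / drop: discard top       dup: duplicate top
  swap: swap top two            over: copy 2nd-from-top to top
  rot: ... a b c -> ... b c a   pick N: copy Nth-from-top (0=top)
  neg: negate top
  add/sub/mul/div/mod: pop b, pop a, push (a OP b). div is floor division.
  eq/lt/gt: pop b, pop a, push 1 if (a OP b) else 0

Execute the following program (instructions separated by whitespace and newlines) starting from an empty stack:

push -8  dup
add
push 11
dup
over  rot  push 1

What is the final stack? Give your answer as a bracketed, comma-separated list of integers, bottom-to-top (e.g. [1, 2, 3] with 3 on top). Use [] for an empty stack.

After 'push -8': [-8]
After 'dup': [-8, -8]
After 'add': [-16]
After 'push 11': [-16, 11]
After 'dup': [-16, 11, 11]
After 'over': [-16, 11, 11, 11]
After 'rot': [-16, 11, 11, 11]
After 'push 1': [-16, 11, 11, 11, 1]

Answer: [-16, 11, 11, 11, 1]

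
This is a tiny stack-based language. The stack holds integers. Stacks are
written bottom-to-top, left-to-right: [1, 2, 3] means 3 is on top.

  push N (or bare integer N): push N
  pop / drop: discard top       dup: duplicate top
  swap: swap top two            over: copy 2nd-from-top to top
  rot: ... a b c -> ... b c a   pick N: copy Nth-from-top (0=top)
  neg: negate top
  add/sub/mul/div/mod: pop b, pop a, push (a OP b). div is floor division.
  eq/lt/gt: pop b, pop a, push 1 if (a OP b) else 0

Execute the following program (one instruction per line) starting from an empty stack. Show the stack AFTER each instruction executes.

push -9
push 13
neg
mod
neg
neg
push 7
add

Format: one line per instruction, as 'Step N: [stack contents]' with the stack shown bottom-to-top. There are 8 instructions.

Step 1: [-9]
Step 2: [-9, 13]
Step 3: [-9, -13]
Step 4: [-9]
Step 5: [9]
Step 6: [-9]
Step 7: [-9, 7]
Step 8: [-2]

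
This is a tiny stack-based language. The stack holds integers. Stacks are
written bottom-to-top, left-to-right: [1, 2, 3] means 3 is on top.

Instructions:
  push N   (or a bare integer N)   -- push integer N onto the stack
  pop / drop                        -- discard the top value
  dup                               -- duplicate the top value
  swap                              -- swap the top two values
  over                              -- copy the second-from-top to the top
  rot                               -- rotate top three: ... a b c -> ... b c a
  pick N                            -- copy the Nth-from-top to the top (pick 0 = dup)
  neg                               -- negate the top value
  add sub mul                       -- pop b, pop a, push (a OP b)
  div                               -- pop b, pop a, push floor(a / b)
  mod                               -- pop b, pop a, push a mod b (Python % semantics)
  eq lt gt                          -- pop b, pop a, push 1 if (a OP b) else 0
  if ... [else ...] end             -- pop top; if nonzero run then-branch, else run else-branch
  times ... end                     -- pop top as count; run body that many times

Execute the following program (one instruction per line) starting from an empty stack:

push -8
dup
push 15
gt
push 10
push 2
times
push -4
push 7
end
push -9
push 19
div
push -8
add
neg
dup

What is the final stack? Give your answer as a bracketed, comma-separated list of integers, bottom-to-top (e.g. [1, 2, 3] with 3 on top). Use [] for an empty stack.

Answer: [-8, 0, 10, -4, 7, -4, 7, 9, 9]

Derivation:
After 'push -8': [-8]
After 'dup': [-8, -8]
After 'push 15': [-8, -8, 15]
After 'gt': [-8, 0]
After 'push 10': [-8, 0, 10]
After 'push 2': [-8, 0, 10, 2]
After 'times': [-8, 0, 10]
After 'push -4': [-8, 0, 10, -4]
After 'push 7': [-8, 0, 10, -4, 7]
After 'push -4': [-8, 0, 10, -4, 7, -4]
After 'push 7': [-8, 0, 10, -4, 7, -4, 7]
After 'push -9': [-8, 0, 10, -4, 7, -4, 7, -9]
After 'push 19': [-8, 0, 10, -4, 7, -4, 7, -9, 19]
After 'div': [-8, 0, 10, -4, 7, -4, 7, -1]
After 'push -8': [-8, 0, 10, -4, 7, -4, 7, -1, -8]
After 'add': [-8, 0, 10, -4, 7, -4, 7, -9]
After 'neg': [-8, 0, 10, -4, 7, -4, 7, 9]
After 'dup': [-8, 0, 10, -4, 7, -4, 7, 9, 9]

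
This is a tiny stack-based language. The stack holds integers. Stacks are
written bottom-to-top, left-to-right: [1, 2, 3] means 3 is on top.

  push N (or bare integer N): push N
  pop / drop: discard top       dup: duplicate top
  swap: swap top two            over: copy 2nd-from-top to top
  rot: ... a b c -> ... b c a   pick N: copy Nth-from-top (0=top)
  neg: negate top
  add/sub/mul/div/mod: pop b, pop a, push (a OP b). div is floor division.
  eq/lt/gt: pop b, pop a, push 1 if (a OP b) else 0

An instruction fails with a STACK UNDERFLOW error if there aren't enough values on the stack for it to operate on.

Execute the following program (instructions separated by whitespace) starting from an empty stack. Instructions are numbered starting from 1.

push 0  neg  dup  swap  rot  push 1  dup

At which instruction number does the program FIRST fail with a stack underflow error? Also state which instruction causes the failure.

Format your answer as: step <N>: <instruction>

Step 1 ('push 0'): stack = [0], depth = 1
Step 2 ('neg'): stack = [0], depth = 1
Step 3 ('dup'): stack = [0, 0], depth = 2
Step 4 ('swap'): stack = [0, 0], depth = 2
Step 5 ('rot'): needs 3 value(s) but depth is 2 — STACK UNDERFLOW

Answer: step 5: rot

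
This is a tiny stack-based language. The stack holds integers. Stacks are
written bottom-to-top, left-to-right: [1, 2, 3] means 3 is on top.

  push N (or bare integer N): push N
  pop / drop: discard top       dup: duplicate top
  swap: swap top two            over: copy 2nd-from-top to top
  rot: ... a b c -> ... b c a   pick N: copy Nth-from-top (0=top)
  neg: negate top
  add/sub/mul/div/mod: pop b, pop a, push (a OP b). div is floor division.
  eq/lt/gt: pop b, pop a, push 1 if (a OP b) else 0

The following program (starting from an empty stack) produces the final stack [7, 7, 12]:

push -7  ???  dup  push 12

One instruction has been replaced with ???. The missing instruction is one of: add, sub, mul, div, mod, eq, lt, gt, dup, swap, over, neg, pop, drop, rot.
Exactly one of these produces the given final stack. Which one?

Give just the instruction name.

Answer: neg

Derivation:
Stack before ???: [-7]
Stack after ???:  [7]
The instruction that transforms [-7] -> [7] is: neg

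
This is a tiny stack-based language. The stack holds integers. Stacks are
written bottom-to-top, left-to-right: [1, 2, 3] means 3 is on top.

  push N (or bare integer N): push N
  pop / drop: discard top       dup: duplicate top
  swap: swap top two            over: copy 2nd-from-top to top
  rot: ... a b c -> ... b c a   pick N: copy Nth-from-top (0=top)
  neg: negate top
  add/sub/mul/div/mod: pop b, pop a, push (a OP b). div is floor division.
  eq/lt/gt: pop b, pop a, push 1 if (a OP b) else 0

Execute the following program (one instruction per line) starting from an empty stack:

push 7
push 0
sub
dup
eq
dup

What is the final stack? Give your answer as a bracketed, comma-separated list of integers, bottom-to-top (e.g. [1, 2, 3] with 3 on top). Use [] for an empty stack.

After 'push 7': [7]
After 'push 0': [7, 0]
After 'sub': [7]
After 'dup': [7, 7]
After 'eq': [1]
After 'dup': [1, 1]

Answer: [1, 1]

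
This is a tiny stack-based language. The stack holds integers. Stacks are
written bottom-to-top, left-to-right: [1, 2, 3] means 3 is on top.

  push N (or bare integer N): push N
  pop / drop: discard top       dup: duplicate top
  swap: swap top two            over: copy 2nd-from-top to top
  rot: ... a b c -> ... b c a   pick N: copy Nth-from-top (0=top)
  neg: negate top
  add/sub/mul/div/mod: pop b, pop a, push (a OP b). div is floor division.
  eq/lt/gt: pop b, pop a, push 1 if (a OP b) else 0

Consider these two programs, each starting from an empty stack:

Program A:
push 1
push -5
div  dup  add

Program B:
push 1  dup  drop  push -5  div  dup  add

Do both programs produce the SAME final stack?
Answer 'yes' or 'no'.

Program A trace:
  After 'push 1': [1]
  After 'push -5': [1, -5]
  After 'div': [-1]
  After 'dup': [-1, -1]
  After 'add': [-2]
Program A final stack: [-2]

Program B trace:
  After 'push 1': [1]
  After 'dup': [1, 1]
  After 'drop': [1]
  After 'push -5': [1, -5]
  After 'div': [-1]
  After 'dup': [-1, -1]
  After 'add': [-2]
Program B final stack: [-2]
Same: yes

Answer: yes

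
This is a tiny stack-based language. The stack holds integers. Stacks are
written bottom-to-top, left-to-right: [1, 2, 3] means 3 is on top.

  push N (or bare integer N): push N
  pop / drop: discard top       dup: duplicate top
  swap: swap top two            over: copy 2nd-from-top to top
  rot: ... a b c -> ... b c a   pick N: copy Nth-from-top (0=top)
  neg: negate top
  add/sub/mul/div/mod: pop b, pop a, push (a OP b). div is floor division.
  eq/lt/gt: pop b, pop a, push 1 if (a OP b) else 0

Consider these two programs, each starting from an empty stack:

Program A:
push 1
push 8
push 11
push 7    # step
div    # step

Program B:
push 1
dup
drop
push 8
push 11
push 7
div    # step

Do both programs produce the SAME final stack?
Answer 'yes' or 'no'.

Program A trace:
  After 'push 1': [1]
  After 'push 8': [1, 8]
  After 'push 11': [1, 8, 11]
  After 'push 7': [1, 8, 11, 7]
  After 'div': [1, 8, 1]
Program A final stack: [1, 8, 1]

Program B trace:
  After 'push 1': [1]
  After 'dup': [1, 1]
  After 'drop': [1]
  After 'push 8': [1, 8]
  After 'push 11': [1, 8, 11]
  After 'push 7': [1, 8, 11, 7]
  After 'div': [1, 8, 1]
Program B final stack: [1, 8, 1]
Same: yes

Answer: yes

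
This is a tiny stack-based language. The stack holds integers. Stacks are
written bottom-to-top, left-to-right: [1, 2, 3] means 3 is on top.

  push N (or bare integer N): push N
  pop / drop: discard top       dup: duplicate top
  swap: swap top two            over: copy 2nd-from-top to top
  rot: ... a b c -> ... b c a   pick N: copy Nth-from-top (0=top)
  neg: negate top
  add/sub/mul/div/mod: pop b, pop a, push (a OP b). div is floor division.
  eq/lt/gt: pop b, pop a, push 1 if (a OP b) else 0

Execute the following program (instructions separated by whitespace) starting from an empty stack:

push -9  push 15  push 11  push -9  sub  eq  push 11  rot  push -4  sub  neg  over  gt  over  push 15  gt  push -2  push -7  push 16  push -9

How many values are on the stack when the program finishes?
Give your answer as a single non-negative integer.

Answer: 8

Derivation:
After 'push -9': stack = [-9] (depth 1)
After 'push 15': stack = [-9, 15] (depth 2)
After 'push 11': stack = [-9, 15, 11] (depth 3)
After 'push -9': stack = [-9, 15, 11, -9] (depth 4)
After 'sub': stack = [-9, 15, 20] (depth 3)
After 'eq': stack = [-9, 0] (depth 2)
After 'push 11': stack = [-9, 0, 11] (depth 3)
After 'rot': stack = [0, 11, -9] (depth 3)
After 'push -4': stack = [0, 11, -9, -4] (depth 4)
After 'sub': stack = [0, 11, -5] (depth 3)
After 'neg': stack = [0, 11, 5] (depth 3)
After 'over': stack = [0, 11, 5, 11] (depth 4)
After 'gt': stack = [0, 11, 0] (depth 3)
After 'over': stack = [0, 11, 0, 11] (depth 4)
After 'push 15': stack = [0, 11, 0, 11, 15] (depth 5)
After 'gt': stack = [0, 11, 0, 0] (depth 4)
After 'push -2': stack = [0, 11, 0, 0, -2] (depth 5)
After 'push -7': stack = [0, 11, 0, 0, -2, -7] (depth 6)
After 'push 16': stack = [0, 11, 0, 0, -2, -7, 16] (depth 7)
After 'push -9': stack = [0, 11, 0, 0, -2, -7, 16, -9] (depth 8)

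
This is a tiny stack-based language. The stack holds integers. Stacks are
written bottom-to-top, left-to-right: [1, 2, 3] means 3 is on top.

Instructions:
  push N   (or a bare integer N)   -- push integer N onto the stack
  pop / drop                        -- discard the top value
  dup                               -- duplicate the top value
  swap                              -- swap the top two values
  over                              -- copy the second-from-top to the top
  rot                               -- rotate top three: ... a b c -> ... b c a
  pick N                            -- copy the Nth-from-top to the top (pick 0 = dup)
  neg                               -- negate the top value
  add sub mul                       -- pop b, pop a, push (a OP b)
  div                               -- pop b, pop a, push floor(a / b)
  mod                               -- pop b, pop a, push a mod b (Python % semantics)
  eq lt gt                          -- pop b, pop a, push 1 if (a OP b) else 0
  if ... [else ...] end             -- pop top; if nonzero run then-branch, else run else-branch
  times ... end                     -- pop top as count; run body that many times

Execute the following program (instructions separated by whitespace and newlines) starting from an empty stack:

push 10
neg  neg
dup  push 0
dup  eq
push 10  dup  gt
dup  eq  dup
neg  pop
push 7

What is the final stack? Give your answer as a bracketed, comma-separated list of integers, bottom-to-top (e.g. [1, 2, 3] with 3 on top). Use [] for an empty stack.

Answer: [10, 10, 1, 1, 7]

Derivation:
After 'push 10': [10]
After 'neg': [-10]
After 'neg': [10]
After 'dup': [10, 10]
After 'push 0': [10, 10, 0]
After 'dup': [10, 10, 0, 0]
After 'eq': [10, 10, 1]
After 'push 10': [10, 10, 1, 10]
After 'dup': [10, 10, 1, 10, 10]
After 'gt': [10, 10, 1, 0]
After 'dup': [10, 10, 1, 0, 0]
After 'eq': [10, 10, 1, 1]
After 'dup': [10, 10, 1, 1, 1]
After 'neg': [10, 10, 1, 1, -1]
After 'pop': [10, 10, 1, 1]
After 'push 7': [10, 10, 1, 1, 7]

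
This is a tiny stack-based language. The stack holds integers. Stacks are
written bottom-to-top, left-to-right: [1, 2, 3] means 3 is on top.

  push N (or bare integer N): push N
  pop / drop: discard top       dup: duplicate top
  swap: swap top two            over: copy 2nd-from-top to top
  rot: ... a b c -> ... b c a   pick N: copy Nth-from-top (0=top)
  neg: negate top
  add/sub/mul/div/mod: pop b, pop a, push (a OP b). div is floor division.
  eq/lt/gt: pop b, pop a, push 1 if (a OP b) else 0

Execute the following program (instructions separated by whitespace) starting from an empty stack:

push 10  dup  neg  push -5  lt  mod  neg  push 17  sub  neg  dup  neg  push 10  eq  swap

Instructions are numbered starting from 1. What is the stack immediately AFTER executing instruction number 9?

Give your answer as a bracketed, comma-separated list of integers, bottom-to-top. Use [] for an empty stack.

Step 1 ('push 10'): [10]
Step 2 ('dup'): [10, 10]
Step 3 ('neg'): [10, -10]
Step 4 ('push -5'): [10, -10, -5]
Step 5 ('lt'): [10, 1]
Step 6 ('mod'): [0]
Step 7 ('neg'): [0]
Step 8 ('push 17'): [0, 17]
Step 9 ('sub'): [-17]

Answer: [-17]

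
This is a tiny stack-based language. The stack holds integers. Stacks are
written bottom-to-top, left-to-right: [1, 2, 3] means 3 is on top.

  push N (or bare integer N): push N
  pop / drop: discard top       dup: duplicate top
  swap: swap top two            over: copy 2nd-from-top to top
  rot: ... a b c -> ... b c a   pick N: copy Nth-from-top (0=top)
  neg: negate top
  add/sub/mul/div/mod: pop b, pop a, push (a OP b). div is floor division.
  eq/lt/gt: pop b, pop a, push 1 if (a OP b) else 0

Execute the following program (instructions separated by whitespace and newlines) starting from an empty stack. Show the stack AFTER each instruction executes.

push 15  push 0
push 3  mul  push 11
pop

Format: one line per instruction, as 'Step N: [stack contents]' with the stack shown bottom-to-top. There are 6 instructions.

Step 1: [15]
Step 2: [15, 0]
Step 3: [15, 0, 3]
Step 4: [15, 0]
Step 5: [15, 0, 11]
Step 6: [15, 0]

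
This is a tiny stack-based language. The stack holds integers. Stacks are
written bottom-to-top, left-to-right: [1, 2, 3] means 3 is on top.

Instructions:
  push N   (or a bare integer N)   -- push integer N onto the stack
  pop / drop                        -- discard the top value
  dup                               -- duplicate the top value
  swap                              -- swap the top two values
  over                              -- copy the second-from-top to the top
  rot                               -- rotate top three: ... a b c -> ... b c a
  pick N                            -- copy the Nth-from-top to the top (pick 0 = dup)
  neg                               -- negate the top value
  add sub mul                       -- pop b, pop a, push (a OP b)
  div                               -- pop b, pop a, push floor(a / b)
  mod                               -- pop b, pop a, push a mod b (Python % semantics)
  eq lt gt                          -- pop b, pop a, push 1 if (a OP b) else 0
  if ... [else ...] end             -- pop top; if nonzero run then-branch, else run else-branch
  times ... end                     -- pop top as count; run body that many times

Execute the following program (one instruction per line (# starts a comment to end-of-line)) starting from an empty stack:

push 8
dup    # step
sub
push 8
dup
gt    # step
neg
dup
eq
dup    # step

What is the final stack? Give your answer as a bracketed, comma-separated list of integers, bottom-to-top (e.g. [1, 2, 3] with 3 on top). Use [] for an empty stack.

After 'push 8': [8]
After 'dup': [8, 8]
After 'sub': [0]
After 'push 8': [0, 8]
After 'dup': [0, 8, 8]
After 'gt': [0, 0]
After 'neg': [0, 0]
After 'dup': [0, 0, 0]
After 'eq': [0, 1]
After 'dup': [0, 1, 1]

Answer: [0, 1, 1]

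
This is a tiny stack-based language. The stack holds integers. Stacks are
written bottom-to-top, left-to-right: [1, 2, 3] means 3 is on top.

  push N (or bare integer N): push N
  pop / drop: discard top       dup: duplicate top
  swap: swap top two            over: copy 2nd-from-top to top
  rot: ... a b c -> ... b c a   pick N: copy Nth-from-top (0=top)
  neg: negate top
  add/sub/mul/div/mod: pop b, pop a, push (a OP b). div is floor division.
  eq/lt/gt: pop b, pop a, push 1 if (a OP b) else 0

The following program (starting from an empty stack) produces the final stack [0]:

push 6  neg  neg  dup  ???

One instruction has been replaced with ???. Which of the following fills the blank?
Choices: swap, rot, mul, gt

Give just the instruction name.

Stack before ???: [6, 6]
Stack after ???:  [0]
Checking each choice:
  swap: produces [6, 6]
  rot: stack underflow (need 3, have 2)
  mul: produces [36]
  gt: MATCH


Answer: gt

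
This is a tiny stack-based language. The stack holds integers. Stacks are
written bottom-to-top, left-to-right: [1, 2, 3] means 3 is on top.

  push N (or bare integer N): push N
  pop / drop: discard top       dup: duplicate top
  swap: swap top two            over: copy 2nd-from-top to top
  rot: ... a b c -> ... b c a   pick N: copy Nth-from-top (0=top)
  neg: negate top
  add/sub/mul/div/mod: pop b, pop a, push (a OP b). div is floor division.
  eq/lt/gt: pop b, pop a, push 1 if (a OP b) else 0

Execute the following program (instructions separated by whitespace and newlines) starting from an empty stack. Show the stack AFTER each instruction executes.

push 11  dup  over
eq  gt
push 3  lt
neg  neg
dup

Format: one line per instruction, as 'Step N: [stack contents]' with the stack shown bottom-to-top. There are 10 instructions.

Step 1: [11]
Step 2: [11, 11]
Step 3: [11, 11, 11]
Step 4: [11, 1]
Step 5: [1]
Step 6: [1, 3]
Step 7: [1]
Step 8: [-1]
Step 9: [1]
Step 10: [1, 1]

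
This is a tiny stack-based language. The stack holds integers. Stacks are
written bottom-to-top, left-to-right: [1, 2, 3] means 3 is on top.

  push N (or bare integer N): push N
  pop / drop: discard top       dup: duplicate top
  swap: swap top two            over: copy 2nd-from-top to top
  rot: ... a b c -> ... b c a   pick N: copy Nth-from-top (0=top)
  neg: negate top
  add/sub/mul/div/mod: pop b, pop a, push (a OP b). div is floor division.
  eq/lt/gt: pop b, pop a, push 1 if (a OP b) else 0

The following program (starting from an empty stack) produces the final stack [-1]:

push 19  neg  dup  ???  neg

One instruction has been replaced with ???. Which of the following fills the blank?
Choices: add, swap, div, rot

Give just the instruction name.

Stack before ???: [-19, -19]
Stack after ???:  [1]
Checking each choice:
  add: produces [38]
  swap: produces [-19, 19]
  div: MATCH
  rot: stack underflow (need 3, have 2)


Answer: div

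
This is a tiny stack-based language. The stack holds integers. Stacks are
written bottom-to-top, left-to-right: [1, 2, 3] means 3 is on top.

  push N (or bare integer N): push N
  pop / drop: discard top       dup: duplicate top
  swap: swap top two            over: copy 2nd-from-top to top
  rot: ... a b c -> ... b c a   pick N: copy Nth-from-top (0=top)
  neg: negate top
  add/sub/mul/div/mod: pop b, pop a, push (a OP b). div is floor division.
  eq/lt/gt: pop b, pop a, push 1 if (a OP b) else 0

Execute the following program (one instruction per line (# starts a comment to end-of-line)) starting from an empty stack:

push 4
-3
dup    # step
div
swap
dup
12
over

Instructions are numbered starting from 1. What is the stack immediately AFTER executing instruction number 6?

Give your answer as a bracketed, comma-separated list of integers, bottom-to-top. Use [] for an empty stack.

Step 1 ('push 4'): [4]
Step 2 ('-3'): [4, -3]
Step 3 ('dup'): [4, -3, -3]
Step 4 ('div'): [4, 1]
Step 5 ('swap'): [1, 4]
Step 6 ('dup'): [1, 4, 4]

Answer: [1, 4, 4]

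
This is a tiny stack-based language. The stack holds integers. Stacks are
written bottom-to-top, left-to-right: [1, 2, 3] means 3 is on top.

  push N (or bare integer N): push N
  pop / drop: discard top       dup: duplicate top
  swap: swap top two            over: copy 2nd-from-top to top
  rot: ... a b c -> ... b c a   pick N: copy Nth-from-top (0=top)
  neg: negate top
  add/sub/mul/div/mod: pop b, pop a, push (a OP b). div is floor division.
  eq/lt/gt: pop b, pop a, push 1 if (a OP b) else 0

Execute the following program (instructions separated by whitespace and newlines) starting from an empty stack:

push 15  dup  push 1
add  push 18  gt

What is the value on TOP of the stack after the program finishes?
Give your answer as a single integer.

Answer: 0

Derivation:
After 'push 15': [15]
After 'dup': [15, 15]
After 'push 1': [15, 15, 1]
After 'add': [15, 16]
After 'push 18': [15, 16, 18]
After 'gt': [15, 0]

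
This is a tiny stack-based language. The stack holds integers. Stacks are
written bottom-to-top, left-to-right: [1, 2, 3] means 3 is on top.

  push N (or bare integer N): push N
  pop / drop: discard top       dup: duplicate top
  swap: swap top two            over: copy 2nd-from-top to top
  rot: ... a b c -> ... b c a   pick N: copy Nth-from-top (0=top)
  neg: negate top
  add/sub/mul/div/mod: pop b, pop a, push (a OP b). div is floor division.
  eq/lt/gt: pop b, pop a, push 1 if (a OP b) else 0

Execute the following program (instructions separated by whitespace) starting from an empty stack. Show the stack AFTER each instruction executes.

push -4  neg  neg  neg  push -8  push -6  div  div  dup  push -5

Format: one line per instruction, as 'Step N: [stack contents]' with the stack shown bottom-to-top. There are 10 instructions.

Step 1: [-4]
Step 2: [4]
Step 3: [-4]
Step 4: [4]
Step 5: [4, -8]
Step 6: [4, -8, -6]
Step 7: [4, 1]
Step 8: [4]
Step 9: [4, 4]
Step 10: [4, 4, -5]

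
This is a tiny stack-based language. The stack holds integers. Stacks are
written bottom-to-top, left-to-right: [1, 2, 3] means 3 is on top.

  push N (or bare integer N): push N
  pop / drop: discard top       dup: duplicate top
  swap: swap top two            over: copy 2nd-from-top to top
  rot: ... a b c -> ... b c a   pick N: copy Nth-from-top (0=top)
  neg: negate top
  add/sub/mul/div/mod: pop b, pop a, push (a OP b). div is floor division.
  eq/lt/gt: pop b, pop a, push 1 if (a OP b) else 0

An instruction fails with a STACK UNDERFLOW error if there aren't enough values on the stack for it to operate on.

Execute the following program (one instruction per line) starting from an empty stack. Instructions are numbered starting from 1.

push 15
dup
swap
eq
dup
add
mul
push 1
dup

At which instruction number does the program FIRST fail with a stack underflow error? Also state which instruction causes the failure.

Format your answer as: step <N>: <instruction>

Step 1 ('push 15'): stack = [15], depth = 1
Step 2 ('dup'): stack = [15, 15], depth = 2
Step 3 ('swap'): stack = [15, 15], depth = 2
Step 4 ('eq'): stack = [1], depth = 1
Step 5 ('dup'): stack = [1, 1], depth = 2
Step 6 ('add'): stack = [2], depth = 1
Step 7 ('mul'): needs 2 value(s) but depth is 1 — STACK UNDERFLOW

Answer: step 7: mul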